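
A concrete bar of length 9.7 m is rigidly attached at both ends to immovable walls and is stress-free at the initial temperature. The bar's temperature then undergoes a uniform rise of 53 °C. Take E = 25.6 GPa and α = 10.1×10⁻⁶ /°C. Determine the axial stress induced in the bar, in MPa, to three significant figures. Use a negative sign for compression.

-13.7 MPa

Free thermal expansion αLΔT = 10.1e-6 · 9700 · 53 = 5.192 mm.
The walls impose strain ε = −(5.192)/9700 = -5.3530e-04; σ = Eε = 25600 · -5.3530e-04 = -13.7 MPa.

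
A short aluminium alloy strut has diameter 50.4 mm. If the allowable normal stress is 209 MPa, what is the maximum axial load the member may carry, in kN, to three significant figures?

A = 1995 mm².
P_max = σ_allow · A = 209 · 1995 = 417000 N = 417 kN.

417 kN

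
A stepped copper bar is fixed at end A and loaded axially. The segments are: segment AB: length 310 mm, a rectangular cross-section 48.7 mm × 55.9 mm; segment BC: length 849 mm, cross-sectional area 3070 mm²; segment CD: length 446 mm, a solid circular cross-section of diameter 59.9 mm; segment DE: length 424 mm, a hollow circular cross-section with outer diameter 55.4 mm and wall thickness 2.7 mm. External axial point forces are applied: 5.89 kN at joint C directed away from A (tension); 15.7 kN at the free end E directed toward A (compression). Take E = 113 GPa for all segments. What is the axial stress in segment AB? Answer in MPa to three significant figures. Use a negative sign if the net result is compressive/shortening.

Internal axial forces (sectioning from the free end, tension +): N_DE = -15.7 kN, N_CD = -15.7 kN, N_BC = -9.81 kN, N_AB = -9.81 kN.
A_AB = 2722 mm².
σ_AB = N_AB/A_AB = -9810/2722 = -3.604 MPa.

-3.60 MPa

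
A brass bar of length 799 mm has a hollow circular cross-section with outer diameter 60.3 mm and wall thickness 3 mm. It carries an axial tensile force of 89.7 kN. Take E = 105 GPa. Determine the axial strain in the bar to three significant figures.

0.00158

A = 540 mm².
σ = N/A = 166.1 MPa; ε = σ/E = 166.1/105000 = 1.582e-03.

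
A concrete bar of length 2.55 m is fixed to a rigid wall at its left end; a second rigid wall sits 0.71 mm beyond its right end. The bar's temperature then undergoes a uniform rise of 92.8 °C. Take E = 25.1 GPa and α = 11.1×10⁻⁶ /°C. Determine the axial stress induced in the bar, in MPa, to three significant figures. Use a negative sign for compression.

-18.9 MPa

Free thermal expansion αLΔT = 11.1e-6 · 2550 · 92.8 = 2.627 mm.
The walls engage after the gap closes; constrained expansion = 2.627 − 0.71 = 1.917 mm.
The walls impose strain ε = −(1.917)/2550 = -7.5165e-04; σ = Eε = 25100 · -7.5165e-04 = -18.87 MPa.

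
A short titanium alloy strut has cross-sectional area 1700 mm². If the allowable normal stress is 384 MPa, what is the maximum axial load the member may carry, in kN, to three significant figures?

P_max = σ_allow · A = 384 · 1700 = 652800 N = 652.8 kN.

653 kN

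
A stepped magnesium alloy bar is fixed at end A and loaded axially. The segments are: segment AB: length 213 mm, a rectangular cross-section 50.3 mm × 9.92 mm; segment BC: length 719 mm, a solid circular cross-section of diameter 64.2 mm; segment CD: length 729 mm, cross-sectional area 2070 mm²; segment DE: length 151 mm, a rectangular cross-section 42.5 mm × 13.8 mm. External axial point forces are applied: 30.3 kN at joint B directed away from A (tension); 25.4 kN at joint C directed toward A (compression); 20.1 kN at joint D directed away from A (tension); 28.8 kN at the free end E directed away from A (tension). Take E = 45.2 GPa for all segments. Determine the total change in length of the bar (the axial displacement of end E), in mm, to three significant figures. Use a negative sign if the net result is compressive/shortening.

Internal axial forces (sectioning from the free end, tension +): N_DE = 28.8 kN, N_CD = 48.9 kN, N_BC = 23.5 kN, N_AB = 53.8 kN.
A_AB = 499 mm².
A_BC = 3237 mm².
A_DE = 586.5 mm².
δ_AB = 53800·213/(499·45200) = 0.5081 mm
δ_BC = 23500·719/(3237·45200) = 0.1155 mm
δ_CD = 48900·729/(2070·45200) = 0.381 mm
δ_DE = 28800·151/(586.5·45200) = 0.164 mm
δ = Σδ_i = 1.169 mm.

1.17 mm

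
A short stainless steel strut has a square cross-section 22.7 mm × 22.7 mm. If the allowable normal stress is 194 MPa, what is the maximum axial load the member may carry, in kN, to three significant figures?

A = 515.3 mm².
P_max = σ_allow · A = 194 · 515.3 = 99970 N = 99.97 kN.

100 kN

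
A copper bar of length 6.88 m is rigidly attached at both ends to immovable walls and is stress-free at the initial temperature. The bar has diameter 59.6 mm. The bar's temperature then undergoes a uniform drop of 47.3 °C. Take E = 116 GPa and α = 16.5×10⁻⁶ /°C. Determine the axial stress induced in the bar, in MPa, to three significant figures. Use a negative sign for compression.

Free thermal expansion αLΔT = 16.5e-6 · 6880 · -47.3 = -5.369 mm.
The walls impose strain ε = −(-5.369)/6880 = 7.8045e-04; σ = Eε = 116000 · 7.8045e-04 = 90.53 MPa.

90.5 MPa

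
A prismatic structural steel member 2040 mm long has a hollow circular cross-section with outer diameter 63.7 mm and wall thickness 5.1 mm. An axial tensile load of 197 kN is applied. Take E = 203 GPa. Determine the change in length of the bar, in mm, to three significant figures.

A = 938.9 mm².
δ_mech = NL/(AE) = 197000·2040/(938.9·203000) = 2.109 mm.

2.11 mm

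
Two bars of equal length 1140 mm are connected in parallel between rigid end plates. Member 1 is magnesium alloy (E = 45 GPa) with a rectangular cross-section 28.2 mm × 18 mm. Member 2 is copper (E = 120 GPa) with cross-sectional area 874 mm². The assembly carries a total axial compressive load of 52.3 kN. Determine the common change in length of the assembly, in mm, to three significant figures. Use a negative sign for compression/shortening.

A_1 = 507.6 mm².
Equal strain + equilibrium ⇒ each member carries load in proportion to AE: A₁E₁ = 22840000 N, A₂E₂ = 104900000 N, ΣAE = 127700000 N.
δ = PL/ΣAE = -52300·1140/127700000 = -0.4668 mm.

-0.467 mm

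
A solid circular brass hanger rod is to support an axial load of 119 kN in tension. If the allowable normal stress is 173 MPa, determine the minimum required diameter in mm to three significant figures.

Required area A ≥ P/σ_allow = 119000/173 = 687.9 mm².
For a solid circular section, d ≥ √(4A/π) = 29.59 mm.

29.6 mm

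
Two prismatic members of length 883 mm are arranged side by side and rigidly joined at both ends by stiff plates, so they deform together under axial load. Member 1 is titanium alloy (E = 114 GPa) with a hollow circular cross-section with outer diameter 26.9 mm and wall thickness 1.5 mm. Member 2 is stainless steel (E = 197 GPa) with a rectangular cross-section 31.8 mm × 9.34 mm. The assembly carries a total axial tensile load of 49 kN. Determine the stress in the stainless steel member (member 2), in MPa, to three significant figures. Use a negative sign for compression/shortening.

134 MPa

A_1 = 119.7 mm².
A_2 = 297 mm².
Equal strain + equilibrium ⇒ each member carries load in proportion to AE: A₁E₁ = 13650000 N, A₂E₂ = 58510000 N, ΣAE = 72160000 N.
σ₂ = P·E₂/ΣAE = 49000·197000/72160000 = 133.8 MPa.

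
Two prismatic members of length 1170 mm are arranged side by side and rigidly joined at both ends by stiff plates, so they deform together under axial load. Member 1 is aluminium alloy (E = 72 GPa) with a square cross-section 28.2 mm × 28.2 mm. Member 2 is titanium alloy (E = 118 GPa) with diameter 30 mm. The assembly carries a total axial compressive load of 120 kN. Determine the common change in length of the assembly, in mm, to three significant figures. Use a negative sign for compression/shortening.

A_1 = 795.2 mm².
A_2 = 706.9 mm².
Equal strain + equilibrium ⇒ each member carries load in proportion to AE: A₁E₁ = 57260000 N, A₂E₂ = 83410000 N, ΣAE = 140700000 N.
δ = PL/ΣAE = -120000·1170/140700000 = -0.9981 mm.

-0.998 mm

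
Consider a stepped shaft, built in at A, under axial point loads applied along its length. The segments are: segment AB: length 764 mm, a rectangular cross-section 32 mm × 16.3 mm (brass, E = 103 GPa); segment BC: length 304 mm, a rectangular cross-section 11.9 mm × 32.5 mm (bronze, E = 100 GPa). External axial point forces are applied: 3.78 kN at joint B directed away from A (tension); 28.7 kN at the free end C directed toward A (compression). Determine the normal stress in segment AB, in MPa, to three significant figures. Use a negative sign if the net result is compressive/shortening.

Internal axial forces (sectioning from the free end, tension +): N_BC = -28.7 kN, N_AB = -24.92 kN.
A_AB = 521.6 mm².
σ_AB = N_AB/A_AB = -24920/521.6 = -47.78 MPa.

-47.8 MPa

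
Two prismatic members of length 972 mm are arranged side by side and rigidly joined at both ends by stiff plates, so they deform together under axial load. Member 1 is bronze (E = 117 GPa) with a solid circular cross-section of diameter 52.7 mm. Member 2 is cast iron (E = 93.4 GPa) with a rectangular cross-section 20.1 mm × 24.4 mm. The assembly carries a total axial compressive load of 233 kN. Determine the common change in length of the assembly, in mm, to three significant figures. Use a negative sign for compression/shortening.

-0.752 mm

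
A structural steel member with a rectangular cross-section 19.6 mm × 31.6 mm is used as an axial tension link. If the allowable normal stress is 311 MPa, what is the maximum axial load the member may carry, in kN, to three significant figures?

A = 619.4 mm².
P_max = σ_allow · A = 311 · 619.4 = 192600 N = 192.6 kN.

193 kN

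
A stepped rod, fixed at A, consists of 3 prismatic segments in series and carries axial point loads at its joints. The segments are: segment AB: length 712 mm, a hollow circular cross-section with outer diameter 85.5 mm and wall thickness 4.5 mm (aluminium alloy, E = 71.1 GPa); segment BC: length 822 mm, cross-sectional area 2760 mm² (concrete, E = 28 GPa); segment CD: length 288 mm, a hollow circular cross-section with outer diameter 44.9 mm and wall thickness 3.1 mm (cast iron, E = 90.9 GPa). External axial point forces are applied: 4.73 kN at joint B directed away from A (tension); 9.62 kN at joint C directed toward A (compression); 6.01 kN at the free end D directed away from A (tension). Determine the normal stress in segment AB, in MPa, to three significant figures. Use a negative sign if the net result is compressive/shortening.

0.978 MPa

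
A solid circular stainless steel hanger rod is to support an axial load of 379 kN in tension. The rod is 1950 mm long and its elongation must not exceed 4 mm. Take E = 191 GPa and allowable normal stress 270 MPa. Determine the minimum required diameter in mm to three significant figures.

42.3 mm

Required area A ≥ P/σ_allow = 379000/270 = 1404 mm².
For a solid circular section, d ≥ √(4A/π) = 42.28 mm.
Elongation limit: A ≥ PL/(Eδ_allow) = 379000·1950/(191000·4) = 967.3 mm² ⇒ d ≥ 35.1 mm.
The stress limit governs.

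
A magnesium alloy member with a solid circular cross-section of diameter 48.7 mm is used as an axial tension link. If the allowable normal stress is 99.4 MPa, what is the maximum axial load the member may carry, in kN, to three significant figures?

A = 1863 mm².
P_max = σ_allow · A = 99.4 · 1863 = 185200 N = 185.2 kN.

185 kN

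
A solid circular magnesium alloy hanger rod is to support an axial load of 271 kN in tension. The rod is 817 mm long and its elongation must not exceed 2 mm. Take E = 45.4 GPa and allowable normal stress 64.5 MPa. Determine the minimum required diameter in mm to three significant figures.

73.1 mm

Required area A ≥ P/σ_allow = 271000/64.5 = 4202 mm².
For a solid circular section, d ≥ √(4A/π) = 73.14 mm.
Elongation limit: A ≥ PL/(Eδ_allow) = 271000·817/(45400·2) = 2438 mm² ⇒ d ≥ 55.72 mm.
The stress limit governs.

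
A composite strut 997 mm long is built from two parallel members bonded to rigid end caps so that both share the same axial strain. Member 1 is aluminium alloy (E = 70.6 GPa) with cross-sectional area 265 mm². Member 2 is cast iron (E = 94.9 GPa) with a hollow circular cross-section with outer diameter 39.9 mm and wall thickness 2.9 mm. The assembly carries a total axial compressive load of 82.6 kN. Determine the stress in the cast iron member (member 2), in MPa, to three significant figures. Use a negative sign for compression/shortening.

-155 MPa

A_2 = 337.1 mm².
Equal strain + equilibrium ⇒ each member carries load in proportion to AE: A₁E₁ = 18710000 N, A₂E₂ = 31990000 N, ΣAE = 50700000 N.
σ₂ = P·E₂/ΣAE = -82600·94900/50700000 = -154.6 MPa.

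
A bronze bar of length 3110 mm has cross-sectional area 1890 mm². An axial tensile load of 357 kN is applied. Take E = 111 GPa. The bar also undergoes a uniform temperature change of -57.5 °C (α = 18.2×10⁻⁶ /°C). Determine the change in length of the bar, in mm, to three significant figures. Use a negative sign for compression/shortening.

2.04 mm

δ_mech = NL/(AE) = 357000·3110/(1890·111000) = 5.292 mm.
δ_thermal = αLΔT = 18.2e-6·3110·-57.5 = -3.255 mm.
δ = δ_mech + δ_thermal = 2.038 mm.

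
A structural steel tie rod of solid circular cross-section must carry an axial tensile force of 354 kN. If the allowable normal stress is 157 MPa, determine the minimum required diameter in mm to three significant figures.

53.6 mm

Required area A ≥ P/σ_allow = 354000/157 = 2255 mm².
For a solid circular section, d ≥ √(4A/π) = 53.58 mm.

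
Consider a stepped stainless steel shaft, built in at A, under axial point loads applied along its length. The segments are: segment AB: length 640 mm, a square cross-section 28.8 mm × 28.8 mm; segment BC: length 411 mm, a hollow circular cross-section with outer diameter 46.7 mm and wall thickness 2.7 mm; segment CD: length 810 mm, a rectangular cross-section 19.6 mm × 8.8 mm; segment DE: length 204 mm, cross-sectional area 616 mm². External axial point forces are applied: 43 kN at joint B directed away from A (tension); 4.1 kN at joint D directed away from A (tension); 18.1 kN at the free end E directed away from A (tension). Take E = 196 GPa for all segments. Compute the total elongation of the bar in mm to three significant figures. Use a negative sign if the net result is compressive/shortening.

0.944 mm

Internal axial forces (sectioning from the free end, tension +): N_DE = 18.1 kN, N_CD = 22.2 kN, N_BC = 22.2 kN, N_AB = 65.2 kN.
A_AB = 829.4 mm².
A_BC = 373.2 mm².
A_CD = 172.5 mm².
δ_AB = 65200·640/(829.4·196000) = 0.2567 mm
δ_BC = 22200·411/(373.2·196000) = 0.1247 mm
δ_CD = 22200·810/(172.5·196000) = 0.5319 mm
δ_DE = 18100·204/(616·196000) = 0.03058 mm
δ = Σδ_i = 0.9439 mm.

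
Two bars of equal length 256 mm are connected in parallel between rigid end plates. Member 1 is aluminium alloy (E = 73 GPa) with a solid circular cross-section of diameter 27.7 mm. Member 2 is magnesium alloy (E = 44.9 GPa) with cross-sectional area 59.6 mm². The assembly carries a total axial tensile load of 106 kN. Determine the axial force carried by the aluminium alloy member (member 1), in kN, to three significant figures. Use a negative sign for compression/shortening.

99.9 kN

A_1 = 602.6 mm².
Equal strain + equilibrium ⇒ each member carries load in proportion to AE: A₁E₁ = 43990000 N, A₂E₂ = 2676000 N, ΣAE = 46670000 N.
F₁ = P·A₁E₁/ΣAE = 106000·43990000/46670000 = 99920 N.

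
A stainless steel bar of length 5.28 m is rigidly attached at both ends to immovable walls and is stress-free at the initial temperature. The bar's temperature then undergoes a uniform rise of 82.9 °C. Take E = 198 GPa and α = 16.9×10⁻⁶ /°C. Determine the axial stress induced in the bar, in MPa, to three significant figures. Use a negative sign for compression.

Free thermal expansion αLΔT = 16.9e-6 · 5280 · 82.9 = 7.397 mm.
The walls impose strain ε = −(7.397)/5280 = -1.4010e-03; σ = Eε = 198000 · -1.4010e-03 = -277.4 MPa.

-277 MPa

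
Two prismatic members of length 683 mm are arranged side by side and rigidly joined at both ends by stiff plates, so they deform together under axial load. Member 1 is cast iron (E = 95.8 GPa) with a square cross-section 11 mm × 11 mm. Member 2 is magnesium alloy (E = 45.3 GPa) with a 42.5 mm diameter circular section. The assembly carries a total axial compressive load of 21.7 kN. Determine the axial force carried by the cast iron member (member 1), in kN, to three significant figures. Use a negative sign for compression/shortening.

-3.32 kN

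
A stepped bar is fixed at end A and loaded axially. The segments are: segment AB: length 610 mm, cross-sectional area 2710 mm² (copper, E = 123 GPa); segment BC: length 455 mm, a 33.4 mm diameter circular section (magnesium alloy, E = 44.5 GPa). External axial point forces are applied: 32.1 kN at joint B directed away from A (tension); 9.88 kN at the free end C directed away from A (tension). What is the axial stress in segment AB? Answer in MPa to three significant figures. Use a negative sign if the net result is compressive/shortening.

15.5 MPa

Internal axial forces (sectioning from the free end, tension +): N_BC = 9.88 kN, N_AB = 41.98 kN.
σ_AB = N_AB/A_AB = 41980/2710 = 15.49 MPa.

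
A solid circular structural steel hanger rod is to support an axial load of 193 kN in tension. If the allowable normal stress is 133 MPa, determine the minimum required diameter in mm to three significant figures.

Required area A ≥ P/σ_allow = 193000/133 = 1451 mm².
For a solid circular section, d ≥ √(4A/π) = 42.98 mm.

43.0 mm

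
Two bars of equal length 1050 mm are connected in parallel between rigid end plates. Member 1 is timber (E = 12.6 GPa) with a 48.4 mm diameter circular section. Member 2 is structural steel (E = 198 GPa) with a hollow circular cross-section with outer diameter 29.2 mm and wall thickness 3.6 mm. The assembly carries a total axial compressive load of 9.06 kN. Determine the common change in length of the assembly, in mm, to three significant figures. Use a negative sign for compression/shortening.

-0.118 mm

A_1 = 1840 mm².
A_2 = 289.5 mm².
Equal strain + equilibrium ⇒ each member carries load in proportion to AE: A₁E₁ = 23180000 N, A₂E₂ = 57330000 N, ΣAE = 80510000 N.
δ = PL/ΣAE = -9060·1050/80510000 = -0.1182 mm.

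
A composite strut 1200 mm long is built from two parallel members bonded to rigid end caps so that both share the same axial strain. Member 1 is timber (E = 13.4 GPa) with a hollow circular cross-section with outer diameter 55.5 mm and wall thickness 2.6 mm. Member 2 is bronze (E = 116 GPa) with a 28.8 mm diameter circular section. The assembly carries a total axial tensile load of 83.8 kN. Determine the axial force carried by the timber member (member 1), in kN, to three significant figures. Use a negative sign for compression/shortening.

A_1 = 432.1 mm².
A_2 = 651.4 mm².
Equal strain + equilibrium ⇒ each member carries load in proportion to AE: A₁E₁ = 5790000 N, A₂E₂ = 75570000 N, ΣAE = 81360000 N.
F₁ = P·A₁E₁/ΣAE = 83800·5790000/81360000 = 5964 N.

5.96 kN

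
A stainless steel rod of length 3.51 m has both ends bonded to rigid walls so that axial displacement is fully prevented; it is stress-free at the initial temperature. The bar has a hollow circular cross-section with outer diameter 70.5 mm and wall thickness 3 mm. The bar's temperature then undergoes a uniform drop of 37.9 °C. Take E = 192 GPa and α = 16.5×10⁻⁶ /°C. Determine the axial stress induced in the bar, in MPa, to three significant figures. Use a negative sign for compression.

120 MPa

Free thermal expansion αLΔT = 16.5e-6 · 3510 · -37.9 = -2.195 mm.
The walls impose strain ε = −(-2.195)/3510 = 6.2535e-04; σ = Eε = 192000 · 6.2535e-04 = 120.1 MPa.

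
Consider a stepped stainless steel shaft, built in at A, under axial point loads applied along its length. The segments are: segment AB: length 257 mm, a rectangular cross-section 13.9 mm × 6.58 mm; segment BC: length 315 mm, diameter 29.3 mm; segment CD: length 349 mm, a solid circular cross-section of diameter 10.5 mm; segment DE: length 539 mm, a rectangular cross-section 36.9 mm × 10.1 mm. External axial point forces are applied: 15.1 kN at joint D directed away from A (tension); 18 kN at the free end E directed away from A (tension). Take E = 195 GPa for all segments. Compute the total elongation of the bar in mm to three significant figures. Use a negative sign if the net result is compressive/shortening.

Internal axial forces (sectioning from the free end, tension +): N_DE = 18 kN, N_CD = 33.1 kN, N_BC = 33.1 kN, N_AB = 33.1 kN.
A_AB = 91.46 mm².
A_BC = 674.3 mm².
A_CD = 86.59 mm².
A_DE = 372.7 mm².
δ_AB = 33100·257/(91.46·195000) = 0.477 mm
δ_BC = 33100·315/(674.3·195000) = 0.0793 mm
δ_CD = 33100·349/(86.59·195000) = 0.6841 mm
δ_DE = 18000·539/(372.7·195000) = 0.1335 mm
δ = Σδ_i = 1.374 mm.

1.37 mm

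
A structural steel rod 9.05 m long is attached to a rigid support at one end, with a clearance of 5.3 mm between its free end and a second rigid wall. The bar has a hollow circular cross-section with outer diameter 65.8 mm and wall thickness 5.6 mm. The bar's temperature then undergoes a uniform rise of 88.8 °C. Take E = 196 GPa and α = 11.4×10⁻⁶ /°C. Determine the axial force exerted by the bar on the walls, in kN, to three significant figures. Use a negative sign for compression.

Free thermal expansion αLΔT = 11.4e-6 · 9050 · 88.8 = 9.161 mm.
The walls engage after the gap closes; constrained expansion = 9.161 − 5.3 = 3.861 mm.
The walls impose strain ε = −(3.861)/9050 = -4.2668e-04; σ = Eε = 196000 · -4.2668e-04 = -83.63 MPa.
Wall reaction R = σ·A = -83.63·1059 = -88570 N = -88.57 kN.

-88.6 kN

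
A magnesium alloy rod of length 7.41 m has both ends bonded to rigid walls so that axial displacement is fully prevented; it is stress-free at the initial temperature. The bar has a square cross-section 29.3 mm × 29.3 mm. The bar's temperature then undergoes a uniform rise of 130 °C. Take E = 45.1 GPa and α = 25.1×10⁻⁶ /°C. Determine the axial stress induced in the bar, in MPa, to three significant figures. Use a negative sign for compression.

-147 MPa

Free thermal expansion αLΔT = 25.1e-6 · 7410 · 130 = 24.18 mm.
The walls impose strain ε = −(24.18)/7410 = -3.2630e-03; σ = Eε = 45100 · -3.2630e-03 = -147.2 MPa.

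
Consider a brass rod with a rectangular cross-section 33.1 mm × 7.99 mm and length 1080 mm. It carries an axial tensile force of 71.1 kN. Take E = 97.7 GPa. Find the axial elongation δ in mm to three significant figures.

2.97 mm

A = 264.5 mm².
δ_mech = NL/(AE) = 71100·1080/(264.5·97700) = 2.972 mm.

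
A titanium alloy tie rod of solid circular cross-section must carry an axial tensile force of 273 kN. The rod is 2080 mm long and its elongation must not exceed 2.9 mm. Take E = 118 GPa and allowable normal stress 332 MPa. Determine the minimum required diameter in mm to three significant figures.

Required area A ≥ P/σ_allow = 273000/332 = 822.3 mm².
For a solid circular section, d ≥ √(4A/π) = 32.36 mm.
Elongation limit: A ≥ PL/(Eδ_allow) = 273000·2080/(118000·2.9) = 1659 mm² ⇒ d ≥ 45.97 mm.
The elongation limit governs.

46.0 mm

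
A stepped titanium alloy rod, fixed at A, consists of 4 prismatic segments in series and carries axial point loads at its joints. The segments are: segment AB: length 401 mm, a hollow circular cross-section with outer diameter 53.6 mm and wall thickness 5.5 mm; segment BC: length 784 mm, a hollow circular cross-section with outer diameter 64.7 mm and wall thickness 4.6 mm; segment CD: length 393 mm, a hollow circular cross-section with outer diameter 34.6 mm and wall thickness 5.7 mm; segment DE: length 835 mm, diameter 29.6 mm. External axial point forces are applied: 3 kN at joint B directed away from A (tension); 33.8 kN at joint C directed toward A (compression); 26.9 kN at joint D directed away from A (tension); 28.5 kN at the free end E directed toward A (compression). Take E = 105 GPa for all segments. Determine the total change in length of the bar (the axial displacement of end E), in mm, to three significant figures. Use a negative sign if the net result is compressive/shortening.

Internal axial forces (sectioning from the free end, tension +): N_DE = -28.5 kN, N_CD = -1.6 kN, N_BC = -35.4 kN, N_AB = -32.4 kN.
A_AB = 831.1 mm².
A_BC = 868.5 mm².
A_CD = 517.5 mm².
A_DE = 688.1 mm².
δ_AB = -32400·401/(831.1·105000) = -0.1489 mm
δ_BC = -35400·784/(868.5·105000) = -0.3043 mm
δ_CD = -1600·393/(517.5·105000) = -0.01157 mm
δ_DE = -28500·835/(688.1·105000) = -0.3294 mm
δ = Σδ_i = -0.7941 mm.

-0.794 mm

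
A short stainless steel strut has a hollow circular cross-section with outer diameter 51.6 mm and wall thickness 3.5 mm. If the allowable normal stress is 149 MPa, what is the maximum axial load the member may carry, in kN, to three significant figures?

78.8 kN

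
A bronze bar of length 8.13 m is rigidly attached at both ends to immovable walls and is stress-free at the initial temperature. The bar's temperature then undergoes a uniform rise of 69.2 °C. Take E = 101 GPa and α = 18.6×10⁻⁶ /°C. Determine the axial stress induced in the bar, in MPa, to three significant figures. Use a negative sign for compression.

Free thermal expansion αLΔT = 18.6e-6 · 8130 · 69.2 = 10.46 mm.
The walls impose strain ε = −(10.46)/8130 = -1.2871e-03; σ = Eε = 101000 · -1.2871e-03 = -130 MPa.

-130 MPa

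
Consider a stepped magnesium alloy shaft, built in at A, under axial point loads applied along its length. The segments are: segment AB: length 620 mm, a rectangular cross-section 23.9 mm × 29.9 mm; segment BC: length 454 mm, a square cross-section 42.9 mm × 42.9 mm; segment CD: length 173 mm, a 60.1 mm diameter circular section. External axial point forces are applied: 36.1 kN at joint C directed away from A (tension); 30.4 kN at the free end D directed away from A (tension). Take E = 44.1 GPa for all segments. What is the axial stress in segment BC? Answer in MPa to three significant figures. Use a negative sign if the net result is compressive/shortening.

36.1 MPa

Internal axial forces (sectioning from the free end, tension +): N_CD = 30.4 kN, N_BC = 66.5 kN, N_AB = 66.5 kN.
A_BC = 1840 mm².
σ_BC = N_BC/A_BC = 66500/1840 = 36.13 MPa.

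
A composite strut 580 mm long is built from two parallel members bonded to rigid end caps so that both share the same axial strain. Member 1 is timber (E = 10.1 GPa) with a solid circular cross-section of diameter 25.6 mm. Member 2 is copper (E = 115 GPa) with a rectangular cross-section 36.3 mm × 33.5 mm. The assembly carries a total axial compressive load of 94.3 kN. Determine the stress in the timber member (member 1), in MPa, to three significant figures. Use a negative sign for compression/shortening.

-6.57 MPa

A_1 = 514.7 mm².
A_2 = 1216 mm².
Equal strain + equilibrium ⇒ each member carries load in proportion to AE: A₁E₁ = 5199000 N, A₂E₂ = 139800000 N, ΣAE = 145000000 N.
σ₁ = P·E₁/ΣAE = -94300·10100/145000000 = -6.566 MPa.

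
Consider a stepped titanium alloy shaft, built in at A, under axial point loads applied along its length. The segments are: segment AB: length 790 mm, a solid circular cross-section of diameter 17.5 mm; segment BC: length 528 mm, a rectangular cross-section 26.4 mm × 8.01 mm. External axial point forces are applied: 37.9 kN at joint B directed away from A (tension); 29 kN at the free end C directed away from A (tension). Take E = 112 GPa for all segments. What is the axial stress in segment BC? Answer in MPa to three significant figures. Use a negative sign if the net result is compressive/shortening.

137 MPa

Internal axial forces (sectioning from the free end, tension +): N_BC = 29 kN, N_AB = 66.9 kN.
A_BC = 211.5 mm².
σ_BC = N_BC/A_BC = 29000/211.5 = 137.1 MPa.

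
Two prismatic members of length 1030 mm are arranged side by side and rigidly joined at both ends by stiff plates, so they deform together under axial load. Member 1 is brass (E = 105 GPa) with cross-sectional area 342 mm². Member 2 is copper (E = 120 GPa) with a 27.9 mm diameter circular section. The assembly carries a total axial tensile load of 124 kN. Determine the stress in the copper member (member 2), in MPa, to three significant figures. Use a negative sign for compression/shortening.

136 MPa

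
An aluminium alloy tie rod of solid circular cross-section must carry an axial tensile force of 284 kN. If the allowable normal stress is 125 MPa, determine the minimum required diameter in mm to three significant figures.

Required area A ≥ P/σ_allow = 284000/125 = 2272 mm².
For a solid circular section, d ≥ √(4A/π) = 53.78 mm.

53.8 mm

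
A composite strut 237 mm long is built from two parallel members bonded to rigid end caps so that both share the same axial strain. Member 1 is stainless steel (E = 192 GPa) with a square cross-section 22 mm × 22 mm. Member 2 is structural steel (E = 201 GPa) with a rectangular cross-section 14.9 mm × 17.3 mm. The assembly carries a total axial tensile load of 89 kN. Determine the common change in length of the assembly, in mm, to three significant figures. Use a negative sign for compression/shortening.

A_1 = 484 mm².
A_2 = 257.8 mm².
Equal strain + equilibrium ⇒ each member carries load in proportion to AE: A₁E₁ = 92930000 N, A₂E₂ = 51810000 N, ΣAE = 144700000 N.
δ = PL/ΣAE = 89000·237/144700000 = 0.1457 mm.

0.146 mm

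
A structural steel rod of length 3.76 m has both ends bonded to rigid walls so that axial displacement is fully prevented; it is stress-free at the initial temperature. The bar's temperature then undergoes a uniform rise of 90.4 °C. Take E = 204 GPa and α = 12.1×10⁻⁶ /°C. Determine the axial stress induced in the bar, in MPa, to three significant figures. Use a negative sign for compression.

-223 MPa

Free thermal expansion αLΔT = 12.1e-6 · 3760 · 90.4 = 4.113 mm.
The walls impose strain ε = −(4.113)/3760 = -1.0938e-03; σ = Eε = 204000 · -1.0938e-03 = -223.1 MPa.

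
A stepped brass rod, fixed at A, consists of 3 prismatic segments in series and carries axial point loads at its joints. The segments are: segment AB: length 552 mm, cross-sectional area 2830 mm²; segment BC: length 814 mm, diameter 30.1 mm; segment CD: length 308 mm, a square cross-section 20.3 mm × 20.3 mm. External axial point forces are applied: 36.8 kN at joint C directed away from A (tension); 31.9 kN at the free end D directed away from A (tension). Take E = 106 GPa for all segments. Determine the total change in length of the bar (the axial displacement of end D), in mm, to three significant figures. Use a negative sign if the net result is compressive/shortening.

Internal axial forces (sectioning from the free end, tension +): N_CD = 31.9 kN, N_BC = 68.7 kN, N_AB = 68.7 kN.
A_BC = 711.6 mm².
A_CD = 412.1 mm².
δ_AB = 68700·552/(2830·106000) = 0.1264 mm
δ_BC = 68700·814/(711.6·106000) = 0.7414 mm
δ_CD = 31900·308/(412.1·106000) = 0.2249 mm
δ = Σδ_i = 1.093 mm.

1.09 mm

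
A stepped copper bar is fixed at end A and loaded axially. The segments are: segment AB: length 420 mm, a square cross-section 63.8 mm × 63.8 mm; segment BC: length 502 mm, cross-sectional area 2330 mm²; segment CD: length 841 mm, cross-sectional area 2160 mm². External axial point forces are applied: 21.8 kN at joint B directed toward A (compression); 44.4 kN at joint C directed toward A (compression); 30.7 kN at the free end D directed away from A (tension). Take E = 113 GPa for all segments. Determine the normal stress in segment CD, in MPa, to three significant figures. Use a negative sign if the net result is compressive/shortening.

14.2 MPa

Internal axial forces (sectioning from the free end, tension +): N_CD = 30.7 kN, N_BC = -13.7 kN, N_AB = -35.5 kN.
σ_CD = N_CD/A_CD = 30700/2160 = 14.21 MPa.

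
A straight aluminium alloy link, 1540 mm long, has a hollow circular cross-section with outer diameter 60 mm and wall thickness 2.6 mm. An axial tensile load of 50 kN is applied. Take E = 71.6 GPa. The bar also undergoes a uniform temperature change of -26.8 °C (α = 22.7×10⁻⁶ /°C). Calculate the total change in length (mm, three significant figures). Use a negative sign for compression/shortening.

1.36 mm

A = 468.9 mm².
δ_mech = NL/(AE) = 50000·1540/(468.9·71600) = 2.294 mm.
δ_thermal = αLΔT = 22.7e-6·1540·-26.8 = -0.9369 mm.
δ = δ_mech + δ_thermal = 1.357 mm.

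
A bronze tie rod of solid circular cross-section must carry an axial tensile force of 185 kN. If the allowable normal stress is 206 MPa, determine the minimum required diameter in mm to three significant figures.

Required area A ≥ P/σ_allow = 185000/206 = 898.1 mm².
For a solid circular section, d ≥ √(4A/π) = 33.81 mm.

33.8 mm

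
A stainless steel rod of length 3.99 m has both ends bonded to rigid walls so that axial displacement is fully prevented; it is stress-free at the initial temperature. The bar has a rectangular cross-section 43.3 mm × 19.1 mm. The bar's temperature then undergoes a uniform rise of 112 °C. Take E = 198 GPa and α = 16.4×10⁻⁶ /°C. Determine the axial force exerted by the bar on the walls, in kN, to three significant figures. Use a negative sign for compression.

Free thermal expansion αLΔT = 16.4e-6 · 3990 · 112 = 7.329 mm.
The walls impose strain ε = −(7.329)/3990 = -1.8368e-03; σ = Eε = 198000 · -1.8368e-03 = -363.7 MPa.
Wall reaction R = σ·A = -363.7·827 = -300800 N = -300.8 kN.

-301 kN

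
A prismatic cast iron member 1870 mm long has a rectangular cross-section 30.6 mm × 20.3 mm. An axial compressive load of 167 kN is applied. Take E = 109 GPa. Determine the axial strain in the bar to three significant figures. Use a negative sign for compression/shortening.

A = 621.2 mm².
σ = N/A = -268.8 MPa; ε = σ/E = -268.8/109000 = -2.466e-03.

-0.00247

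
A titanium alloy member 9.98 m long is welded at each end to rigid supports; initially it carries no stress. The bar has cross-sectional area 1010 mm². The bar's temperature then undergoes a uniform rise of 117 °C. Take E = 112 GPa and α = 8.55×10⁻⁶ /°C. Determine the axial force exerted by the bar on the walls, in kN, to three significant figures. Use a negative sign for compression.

Free thermal expansion αLΔT = 8.55e-6 · 9980 · 117 = 9.983 mm.
The walls impose strain ε = −(9.983)/9980 = -1.0004e-03; σ = Eε = 112000 · -1.0004e-03 = -112 MPa.
Wall reaction R = σ·A = -112·1010 = -113200 N = -113.2 kN.

-113 kN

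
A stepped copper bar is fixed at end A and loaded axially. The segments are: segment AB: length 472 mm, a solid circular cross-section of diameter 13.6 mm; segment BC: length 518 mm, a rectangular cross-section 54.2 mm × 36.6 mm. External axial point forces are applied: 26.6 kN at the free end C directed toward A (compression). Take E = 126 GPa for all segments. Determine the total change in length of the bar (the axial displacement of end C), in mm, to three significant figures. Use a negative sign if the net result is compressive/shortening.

-0.741 mm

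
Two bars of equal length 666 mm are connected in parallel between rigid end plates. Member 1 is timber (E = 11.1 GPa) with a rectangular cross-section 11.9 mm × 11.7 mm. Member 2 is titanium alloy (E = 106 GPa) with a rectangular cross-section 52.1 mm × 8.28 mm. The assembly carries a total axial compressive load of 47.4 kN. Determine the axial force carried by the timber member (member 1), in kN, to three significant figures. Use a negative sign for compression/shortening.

A_1 = 139.2 mm².
A_2 = 431.4 mm².
Equal strain + equilibrium ⇒ each member carries load in proportion to AE: A₁E₁ = 1545000 N, A₂E₂ = 45730000 N, ΣAE = 47270000 N.
F₁ = P·A₁E₁/ΣAE = -47400·1545000/47270000 = -1550 N.

-1.55 kN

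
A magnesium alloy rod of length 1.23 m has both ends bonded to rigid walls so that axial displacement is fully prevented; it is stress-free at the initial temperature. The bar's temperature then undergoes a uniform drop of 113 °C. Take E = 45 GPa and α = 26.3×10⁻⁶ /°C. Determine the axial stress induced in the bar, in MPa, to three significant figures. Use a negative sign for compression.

134 MPa

Free thermal expansion αLΔT = 26.3e-6 · 1230 · -113 = -3.655 mm.
The walls impose strain ε = −(-3.655)/1230 = 2.9719e-03; σ = Eε = 45000 · 2.9719e-03 = 133.7 MPa.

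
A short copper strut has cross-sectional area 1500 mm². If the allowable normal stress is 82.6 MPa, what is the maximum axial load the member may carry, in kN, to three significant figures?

P_max = σ_allow · A = 82.6 · 1500 = 123900 N = 123.9 kN.

124 kN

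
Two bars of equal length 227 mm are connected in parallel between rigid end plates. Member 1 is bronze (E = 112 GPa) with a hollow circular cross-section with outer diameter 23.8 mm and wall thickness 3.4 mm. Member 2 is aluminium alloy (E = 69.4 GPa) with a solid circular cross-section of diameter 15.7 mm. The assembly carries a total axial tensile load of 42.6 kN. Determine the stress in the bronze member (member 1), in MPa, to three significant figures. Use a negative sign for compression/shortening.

126 MPa

A_1 = 217.9 mm².
A_2 = 193.6 mm².
Equal strain + equilibrium ⇒ each member carries load in proportion to AE: A₁E₁ = 24400000 N, A₂E₂ = 13440000 N, ΣAE = 37840000 N.
σ₁ = P·E₁/ΣAE = 42600·112000/37840000 = 126.1 MPa.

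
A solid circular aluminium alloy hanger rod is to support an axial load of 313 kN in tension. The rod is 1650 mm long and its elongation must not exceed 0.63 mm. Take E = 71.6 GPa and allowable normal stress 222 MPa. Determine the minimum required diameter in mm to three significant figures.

121 mm

Required area A ≥ P/σ_allow = 313000/222 = 1410 mm².
For a solid circular section, d ≥ √(4A/π) = 42.37 mm.
Elongation limit: A ≥ PL/(Eδ_allow) = 313000·1650/(71600·0.63) = 11450 mm² ⇒ d ≥ 120.7 mm.
The elongation limit governs.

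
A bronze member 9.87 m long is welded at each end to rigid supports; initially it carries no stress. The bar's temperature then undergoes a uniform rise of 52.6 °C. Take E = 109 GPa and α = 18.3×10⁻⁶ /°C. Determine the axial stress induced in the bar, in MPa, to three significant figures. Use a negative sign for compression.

-105 MPa

Free thermal expansion αLΔT = 18.3e-6 · 9870 · 52.6 = 9.501 mm.
The walls impose strain ε = −(9.501)/9870 = -9.6258e-04; σ = Eε = 109000 · -9.6258e-04 = -104.9 MPa.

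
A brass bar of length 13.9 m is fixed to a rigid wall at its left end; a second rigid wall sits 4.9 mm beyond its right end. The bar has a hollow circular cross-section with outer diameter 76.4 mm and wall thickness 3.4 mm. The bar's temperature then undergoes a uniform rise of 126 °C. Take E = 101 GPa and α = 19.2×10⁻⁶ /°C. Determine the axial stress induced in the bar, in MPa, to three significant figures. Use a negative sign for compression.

-209 MPa

Free thermal expansion αLΔT = 19.2e-6 · 13900 · 126 = 33.63 mm.
The walls engage after the gap closes; constrained expansion = 33.63 − 4.9 = 28.73 mm.
The walls impose strain ε = −(28.73)/13900 = -2.0667e-03; σ = Eε = 101000 · -2.0667e-03 = -208.7 MPa.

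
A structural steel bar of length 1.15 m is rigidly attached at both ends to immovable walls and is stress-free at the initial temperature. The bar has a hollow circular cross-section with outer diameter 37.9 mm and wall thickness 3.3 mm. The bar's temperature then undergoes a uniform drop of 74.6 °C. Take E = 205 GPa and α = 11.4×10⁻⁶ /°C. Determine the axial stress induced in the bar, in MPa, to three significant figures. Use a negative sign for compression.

Free thermal expansion αLΔT = 11.4e-6 · 1150 · -74.6 = -0.978 mm.
The walls impose strain ε = −(-0.978)/1150 = 8.5044e-04; σ = Eε = 205000 · 8.5044e-04 = 174.3 MPa.

174 MPa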